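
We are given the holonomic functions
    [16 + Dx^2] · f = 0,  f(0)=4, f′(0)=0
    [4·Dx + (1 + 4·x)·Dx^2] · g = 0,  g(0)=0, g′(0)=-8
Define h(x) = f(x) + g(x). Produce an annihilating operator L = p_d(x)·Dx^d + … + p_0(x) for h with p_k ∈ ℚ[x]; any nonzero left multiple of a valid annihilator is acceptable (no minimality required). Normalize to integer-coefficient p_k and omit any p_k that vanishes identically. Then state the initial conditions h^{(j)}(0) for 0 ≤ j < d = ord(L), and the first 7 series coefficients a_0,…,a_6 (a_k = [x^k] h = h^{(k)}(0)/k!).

L = (448 + 512·x + 1024·x^2)·Dx + (48 + 320·x + 768·x^2 + 1024·x^3)·Dx^2 + (28 + 32·x + 64·x^2)·Dx^3 + (3 + 20·x + 48·x^2 + 64·x^3)·Dx^4  (order 4).
h: a_k = 4, -8, -16, -128/3, 512/3, -2048/5, 60416/45, …
ICs: h(0) = 4, h′(0) = -8, h′′(0) = -32, h′′′(0) = -256.

f: a_k = 4, 0, -32, 0, 128/3, 0, -1024/45, …
g: a_k = 0, -8, 16, -128/3, 128, -2048/5, 4096/3, …
Sum ⇒ L₀ = lclm(L_f,L_g) in ℚ(x)⟨Dx⟩.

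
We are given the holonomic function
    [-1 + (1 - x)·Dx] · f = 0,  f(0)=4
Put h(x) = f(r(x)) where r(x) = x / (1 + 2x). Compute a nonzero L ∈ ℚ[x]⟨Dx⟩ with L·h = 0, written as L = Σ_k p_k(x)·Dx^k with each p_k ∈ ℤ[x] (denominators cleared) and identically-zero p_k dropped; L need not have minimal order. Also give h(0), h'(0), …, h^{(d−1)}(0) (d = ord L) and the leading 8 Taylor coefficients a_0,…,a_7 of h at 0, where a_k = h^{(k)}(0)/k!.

L = -1 + (1 + 3·x + 2·x^2)·Dx  (order 1).
h: a_k = 4, 4, -4, 4, -4, 4, -4, 4, …
ICs: h(0) = 4.

f: a_k = 4, 4, 4, 4, 4, 4, 4, 4, …
Substitute x→r, Dx→(1/r')Dx; clear ⇒ L₀.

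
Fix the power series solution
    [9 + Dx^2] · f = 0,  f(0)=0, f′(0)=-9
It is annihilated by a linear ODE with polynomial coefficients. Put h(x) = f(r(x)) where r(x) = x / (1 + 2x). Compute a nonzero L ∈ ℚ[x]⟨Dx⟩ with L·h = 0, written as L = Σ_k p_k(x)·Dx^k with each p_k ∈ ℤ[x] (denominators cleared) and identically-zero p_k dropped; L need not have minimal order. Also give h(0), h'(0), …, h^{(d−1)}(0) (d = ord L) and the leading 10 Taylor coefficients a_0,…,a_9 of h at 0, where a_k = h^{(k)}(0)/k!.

L = 9 + (4 + 24·x + 48·x^2 + 32·x^3)·Dx + (1 + 8·x + 24·x^2 + 32·x^3 + 16·x^4)·Dx^2  (order 2).
h: a_k = 0, -9, 18, -45/2, -9, 6957/40, -2925/4, 1288449/560, -249489/40, 13645755/896, …
ICs: h(0) = 0, h′(0) = -9.

f: a_k = 0, -9, 0, 27/2, 0, -243/40, 0, 729/560, 0, -729/4480, …
h₀=f(r): pull back L_f along r ⇒ L₀.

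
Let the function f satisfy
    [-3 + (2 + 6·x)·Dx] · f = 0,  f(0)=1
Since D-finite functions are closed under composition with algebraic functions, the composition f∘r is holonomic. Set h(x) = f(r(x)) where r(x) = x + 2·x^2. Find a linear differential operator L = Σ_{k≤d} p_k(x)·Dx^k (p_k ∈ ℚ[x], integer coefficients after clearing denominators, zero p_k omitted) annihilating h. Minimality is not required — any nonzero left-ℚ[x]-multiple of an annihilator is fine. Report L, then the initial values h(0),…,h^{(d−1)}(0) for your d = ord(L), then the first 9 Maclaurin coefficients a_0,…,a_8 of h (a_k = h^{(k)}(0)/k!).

f: a_k = 1, 3/2, -9/8, 27/16, -405/128, 1701/256, -15309/1024, 72171/2048, -2814669/32768, …
f∘r: x↦r, Dx↦Dx/r' in L_f ⇒ L₀.
L = (-3 - 12·x) + (2 + 6·x + 12·x^2)·Dx  (order 1).
h: a_k = 1, 3/2, 15/8, -45/16, 315/128, 405/256, -11205/1024, 41715/2048, -282285/32768, …
ICs: h(0) = 1.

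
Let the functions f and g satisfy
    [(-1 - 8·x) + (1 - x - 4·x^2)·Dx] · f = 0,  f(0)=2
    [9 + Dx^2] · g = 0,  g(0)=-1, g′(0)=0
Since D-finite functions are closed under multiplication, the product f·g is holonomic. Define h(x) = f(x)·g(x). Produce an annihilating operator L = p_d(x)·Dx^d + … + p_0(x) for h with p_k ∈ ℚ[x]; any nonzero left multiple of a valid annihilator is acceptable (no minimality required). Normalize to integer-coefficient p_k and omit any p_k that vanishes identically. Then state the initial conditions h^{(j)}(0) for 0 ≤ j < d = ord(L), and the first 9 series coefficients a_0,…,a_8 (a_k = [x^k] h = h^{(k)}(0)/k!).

L = (-1 + 9·x + 36·x^2) + (2 + 16·x)·Dx + (-1 + x + 4·x^2)·Dx^2  (order 2).
h: a_k = -2, -2, -1, -9, -79/4, -223/4, -5309/40, -14229/40, -1986769/2240, …
ICs: h(0) = -2, h′(0) = -2.

f: a_k = 2, 2, 10, 18, 58, 130, 362, 882, 2330, …
g: a_k = -1, 0, 9/2, 0, -27/8, 0, 81/80, 0, -729/4480, …
Sym-product of L_f,L_g gives L₀ (≤ ord 2).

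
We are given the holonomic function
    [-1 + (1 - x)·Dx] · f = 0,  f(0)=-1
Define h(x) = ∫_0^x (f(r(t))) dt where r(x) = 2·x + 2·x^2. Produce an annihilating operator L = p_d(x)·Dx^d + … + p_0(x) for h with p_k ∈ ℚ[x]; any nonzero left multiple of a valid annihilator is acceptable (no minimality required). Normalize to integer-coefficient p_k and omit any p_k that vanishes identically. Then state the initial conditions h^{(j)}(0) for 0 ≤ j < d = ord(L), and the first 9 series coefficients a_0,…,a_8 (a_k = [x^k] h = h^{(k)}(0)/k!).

f: a_k = -1, -1, -1, -1, -1, -1, -1, -1, -1, …
f∘r: x↦r, Dx↦Dx/r' in L_f ⇒ L₀.
h=∫₀ˣh₀: take L = L₀·Dx.
L = (2 + 4·x)·Dx + (-1 + 2·x + 2·x^2)·Dx^2  (order 2).
h: a_k = 0, -1, -1, -2, -4, -44/5, -20, -328/7, -112, …
ICs: h(0) = 0, h′(0) = -1.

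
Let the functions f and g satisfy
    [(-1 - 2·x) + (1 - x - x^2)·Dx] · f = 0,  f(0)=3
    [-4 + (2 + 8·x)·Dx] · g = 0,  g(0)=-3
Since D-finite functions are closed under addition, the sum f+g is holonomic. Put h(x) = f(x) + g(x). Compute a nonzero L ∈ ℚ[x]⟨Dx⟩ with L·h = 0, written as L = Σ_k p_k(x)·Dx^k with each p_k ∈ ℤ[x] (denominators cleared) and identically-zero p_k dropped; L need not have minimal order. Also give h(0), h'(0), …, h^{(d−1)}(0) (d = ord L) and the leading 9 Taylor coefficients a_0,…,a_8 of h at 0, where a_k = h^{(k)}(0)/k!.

f: a_k = 3, 3, 6, 9, 15, 24, 39, 63, 102, …
g: a_k = -3, -6, 6, -12, 30, -84, 252, -792, 2574, …
h₀=f+g: left-lcm gives L₀, ord ≤ 2.
L = (-12 - 48·x - 48·x^2 - 40·x^3) + (8 + 30·x + 114·x^2 + 152·x^3 + 100·x^4)·Dx + (1 - 5·x - 39·x^2 + 6·x^3 + 82·x^4 + 40·x^5)·Dx^2  (order 2).
h: a_k = 0, -3, 12, -3, 45, -60, 291, -729, 2676, …
ICs: h(0) = 0, h′(0) = -3.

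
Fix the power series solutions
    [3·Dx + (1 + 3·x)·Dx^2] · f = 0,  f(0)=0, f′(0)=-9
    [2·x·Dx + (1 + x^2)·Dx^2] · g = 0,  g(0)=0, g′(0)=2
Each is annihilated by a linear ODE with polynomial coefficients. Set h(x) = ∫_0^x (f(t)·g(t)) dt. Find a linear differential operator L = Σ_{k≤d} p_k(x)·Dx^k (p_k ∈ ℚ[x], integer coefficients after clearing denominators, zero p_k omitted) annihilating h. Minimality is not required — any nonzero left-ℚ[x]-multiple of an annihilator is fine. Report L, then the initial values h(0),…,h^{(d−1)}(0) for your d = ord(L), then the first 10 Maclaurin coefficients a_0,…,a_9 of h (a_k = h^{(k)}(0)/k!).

L = (264 + 1260·x + 1008·x^2 + 3420·x^3 + 3240·x^4 + 4212·x^5 + 324·x^7)·Dx^2 + (178 + 660·x + 3828·x^2 + 7308·x^3 + 12960·x^4 + 10044·x^5 + 11340·x^6 + 324·x^7 + 1134·x^8)·Dx^3 + (132 + 608·x + 1728·x^2 + 4568·x^3 + 6456·x^4 + 8856·x^5 + 5184·x^6 + 5544·x^7 + 324·x^8 + 648·x^9)·Dx^4 + (13 + 102·x + 341·x^2 + 744·x^3 + 1138·x^4 + 1236·x^5 + 1386·x^6 + 648·x^7 + 657·x^8 + 54·x^9 + 81·x^10)·Dx^5  (order 5).
h: a_k = 0, 0, 0, -6, 27/4, -48/5, 75/4, -198/5, 6939/80, -992/5, …
ICs: h(0) = 0, h′(0) = 0, h′′(0) = 0, h′′′(0) = -36, h′′′′(0) = 162.

f: a_k = 0, -9, 27/2, -27, 243/4, -729/5, 729/2, -6561/7, 19683/8, -6561, …
g: a_k = 0, 2, 0, -2/3, 0, 2/5, 0, -2/7, 0, 2/9, …
h₀=f·g: eliminate ⇒ L₀, order ≤ 2·2.
h=∫₀ˣh₀: take L = L₀·Dx.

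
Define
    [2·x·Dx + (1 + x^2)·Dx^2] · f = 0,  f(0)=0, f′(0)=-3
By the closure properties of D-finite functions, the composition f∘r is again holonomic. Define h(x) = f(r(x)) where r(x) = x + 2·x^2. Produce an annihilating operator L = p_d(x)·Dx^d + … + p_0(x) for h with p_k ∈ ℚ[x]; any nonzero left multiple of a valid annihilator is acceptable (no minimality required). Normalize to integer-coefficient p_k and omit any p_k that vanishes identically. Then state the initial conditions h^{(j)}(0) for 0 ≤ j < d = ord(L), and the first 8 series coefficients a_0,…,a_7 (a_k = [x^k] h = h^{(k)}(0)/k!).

f: a_k = 0, -3, 0, 1, 0, -3/5, 0, 3/7, …
h₀=f(r): pull back L_f along r ⇒ L₀.
L = (-4 + 2·x + 16·x^2 + 48·x^3 + 48·x^4)·Dx + (1 + 4·x + x^2 + 8·x^3 + 20·x^4 + 16·x^5)·Dx^2  (order 2).
h: a_k = 0, -3, -6, 1, 6, 57/5, 2, -165/7, …
ICs: h(0) = 0, h′(0) = -3.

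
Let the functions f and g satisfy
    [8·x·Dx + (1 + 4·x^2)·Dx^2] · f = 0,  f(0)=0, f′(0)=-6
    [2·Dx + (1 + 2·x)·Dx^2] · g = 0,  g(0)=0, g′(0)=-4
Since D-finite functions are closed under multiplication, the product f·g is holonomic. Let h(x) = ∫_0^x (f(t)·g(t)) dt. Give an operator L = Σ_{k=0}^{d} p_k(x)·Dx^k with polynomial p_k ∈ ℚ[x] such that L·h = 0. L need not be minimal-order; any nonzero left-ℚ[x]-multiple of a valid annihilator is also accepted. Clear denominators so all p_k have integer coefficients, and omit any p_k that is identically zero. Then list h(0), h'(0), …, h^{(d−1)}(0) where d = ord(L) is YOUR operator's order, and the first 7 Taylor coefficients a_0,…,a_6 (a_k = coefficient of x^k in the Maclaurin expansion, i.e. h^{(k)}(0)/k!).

f: a_k = 0, -6, 0, 8, 0, -96/5, 0, …
g: a_k = 0, -4, 4, -16/3, 8, -64/5, 64/3, …
f·g: L₀ = L_f ⊗_s L_g, ord ≤ 2·2.
∫: right-multiply L₀ by Dx.
L = (192 + 704·x + 2560·x^2 + 9984·x^3 + 15360·x^4 + 13312·x^5 + 4096·x^7)·Dx^2 + (72 + 992·x + 4928·x^2 + 15488·x^3 + 34816·x^4 + 47616·x^5 + 35840·x^6 + 6144·x^7 + 14336·x^8)·Dx^3 + (24 + 256·x + 1536·x^2 + 4992·x^3 + 11520·x^4 + 19968·x^5 + 24576·x^6 + 18432·x^7 + 6144·x^8 + 8192·x^9)·Dx^4 + (5 + 36·x + 148·x^2 + 448·x^3 + 1056·x^4 + 1920·x^5 + 2688·x^6 + 3072·x^7 + 2304·x^8 + 1024·x^9 + 1024·x^10)·Dx^5  (order 5).
h: a_k = 0, 0, 0, 8, -6, 0, -8/3, …
ICs: h(0) = 0, h′(0) = 0, h′′(0) = 0, h′′′(0) = 48, h′′′′(0) = -144.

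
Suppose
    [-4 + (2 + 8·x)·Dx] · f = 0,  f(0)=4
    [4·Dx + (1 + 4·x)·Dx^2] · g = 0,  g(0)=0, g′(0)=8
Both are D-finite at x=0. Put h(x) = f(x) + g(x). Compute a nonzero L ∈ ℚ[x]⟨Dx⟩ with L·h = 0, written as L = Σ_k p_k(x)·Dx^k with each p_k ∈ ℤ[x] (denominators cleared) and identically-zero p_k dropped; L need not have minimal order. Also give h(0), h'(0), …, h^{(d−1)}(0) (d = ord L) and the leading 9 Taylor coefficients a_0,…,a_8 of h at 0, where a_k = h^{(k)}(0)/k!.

L = 8·Dx + (10 + 40·x)·Dx^2 + (1 + 8·x + 16·x^2)·Dx^3  (order 3).
h: a_k = 4, 16, -24, 176/3, -168, 2608/5, -5104/3, 40160/7, -19816, …
ICs: h(0) = 4, h′(0) = 16, h′′(0) = -48.

f: a_k = 4, 8, -8, 16, -40, 112, -336, 1056, -3432, …
g: a_k = 0, 8, -16, 128/3, -128, 2048/5, -4096/3, 32768/7, -16384, …
L₀ := lclm(L_f,L_g); ord L₀ ≤ 1+2.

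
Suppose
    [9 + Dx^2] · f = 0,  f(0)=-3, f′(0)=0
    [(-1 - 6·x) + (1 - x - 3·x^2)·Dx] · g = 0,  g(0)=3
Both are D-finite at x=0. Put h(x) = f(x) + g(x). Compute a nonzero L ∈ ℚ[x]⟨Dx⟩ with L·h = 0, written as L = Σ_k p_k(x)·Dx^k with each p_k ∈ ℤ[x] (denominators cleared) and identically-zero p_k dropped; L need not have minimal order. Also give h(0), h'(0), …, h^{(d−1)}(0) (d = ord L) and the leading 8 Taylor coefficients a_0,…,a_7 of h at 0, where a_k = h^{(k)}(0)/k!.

L = (-459 - 2916·x - 1539·x^2 - 3888·x^3 - 3645·x^4 - 4374·x^5) + (153 - 153·x - 378·x^2 + 405·x^3 - 2187·x^5 - 2187·x^6)·Dx + (-51 - 324·x - 171·x^2 - 432·x^3 - 405·x^4 - 486·x^5)·Dx^2 + (17 - 17·x - 42·x^2 + 45·x^3 - 243·x^5 - 243·x^6)·Dx^3  (order 3).
h: a_k = 0, 3, 51/2, 21, 375/8, 120, 23523/80, 651, …
ICs: h(0) = 0, h′(0) = 3, h′′(0) = 51.

f: a_k = -3, 0, 27/2, 0, -81/8, 0, 243/80, 0, …
g: a_k = 3, 3, 12, 21, 57, 120, 291, 651, …
h₀=f+g: left-lcm gives L₀, ord ≤ 3.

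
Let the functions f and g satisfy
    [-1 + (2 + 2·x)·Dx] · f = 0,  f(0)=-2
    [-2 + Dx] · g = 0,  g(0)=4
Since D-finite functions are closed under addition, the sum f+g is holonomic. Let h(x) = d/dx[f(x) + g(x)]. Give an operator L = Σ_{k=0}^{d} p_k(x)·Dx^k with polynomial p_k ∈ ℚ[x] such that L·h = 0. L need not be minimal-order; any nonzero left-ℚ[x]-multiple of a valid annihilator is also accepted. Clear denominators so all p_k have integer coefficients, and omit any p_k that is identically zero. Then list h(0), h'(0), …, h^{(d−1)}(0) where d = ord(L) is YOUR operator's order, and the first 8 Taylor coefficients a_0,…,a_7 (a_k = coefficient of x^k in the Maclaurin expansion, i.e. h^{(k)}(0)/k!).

L = (-14 - 8·x) + (-13 - 32·x - 16·x^2)·Dx + (10 + 18·x + 8·x^2)·Dx^2  (order 2).
h: a_k = 7, 33/2, 125/8, 527/48, 1943/384, 9137/3840, 22373/46080, 266207/645120, …
ICs: h(0) = 7, h′(0) = 33/2.

f: a_k = -2, -1, 1/4, -1/8, 5/64, -7/128, 21/512, -33/1024, …
g: a_k = 4, 8, 8, 16/3, 8/3, 16/15, 16/45, 32/315, …
Sum ⇒ L₀ = lclm(L_f,L_g) in ℚ(x)⟨Dx⟩.
Differentiate: ansatz ord ≤ ord L₀ ⇒ L.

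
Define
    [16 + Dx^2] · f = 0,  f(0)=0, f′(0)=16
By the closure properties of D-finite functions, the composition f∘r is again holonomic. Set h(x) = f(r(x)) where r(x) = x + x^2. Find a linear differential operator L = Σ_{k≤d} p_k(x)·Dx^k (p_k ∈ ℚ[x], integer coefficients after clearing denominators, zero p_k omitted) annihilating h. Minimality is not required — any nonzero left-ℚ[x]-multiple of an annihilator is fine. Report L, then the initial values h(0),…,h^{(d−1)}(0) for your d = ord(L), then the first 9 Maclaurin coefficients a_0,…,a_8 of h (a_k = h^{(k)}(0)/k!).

f: a_k = 0, 16, 0, -128/3, 0, 512/15, 0, -4096/315, 0, …
Change of var in L_f (x↦r) gives L₀.
L = (16 + 96·x + 192·x^2 + 128·x^3) - 2·Dx + (1 + 2·x)·Dx^2  (order 2).
h: a_k = 0, 16, 16, -128/3, -128, -1408/15, 128, 103424/315, 11264/45, …
ICs: h(0) = 0, h′(0) = 16.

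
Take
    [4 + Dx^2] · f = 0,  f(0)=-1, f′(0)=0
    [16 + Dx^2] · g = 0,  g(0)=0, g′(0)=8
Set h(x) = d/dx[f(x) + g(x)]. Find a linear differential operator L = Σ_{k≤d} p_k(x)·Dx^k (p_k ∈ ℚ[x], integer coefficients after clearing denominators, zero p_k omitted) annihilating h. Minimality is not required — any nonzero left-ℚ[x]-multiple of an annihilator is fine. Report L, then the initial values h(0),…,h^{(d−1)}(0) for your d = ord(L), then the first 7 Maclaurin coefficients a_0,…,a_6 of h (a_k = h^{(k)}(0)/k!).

f: a_k = -1, 0, 2, 0, -2/3, 0, 4/45, …
g: a_k = 0, 8, 0, -64/3, 0, 256/15, 0, …
Weyl lclm of L_f,L_g ⇒ L₀ (ord ≤ 4).
Derive L from L₀ (diff closure).
L = 64 + 20·Dx^2 + Dx^4  (order 4).
h: a_k = 8, 4, -64, -8/3, 256/3, 8/15, -2048/45, …
ICs: h(0) = 8, h′(0) = 4, h′′(0) = -128, h′′′(0) = -16.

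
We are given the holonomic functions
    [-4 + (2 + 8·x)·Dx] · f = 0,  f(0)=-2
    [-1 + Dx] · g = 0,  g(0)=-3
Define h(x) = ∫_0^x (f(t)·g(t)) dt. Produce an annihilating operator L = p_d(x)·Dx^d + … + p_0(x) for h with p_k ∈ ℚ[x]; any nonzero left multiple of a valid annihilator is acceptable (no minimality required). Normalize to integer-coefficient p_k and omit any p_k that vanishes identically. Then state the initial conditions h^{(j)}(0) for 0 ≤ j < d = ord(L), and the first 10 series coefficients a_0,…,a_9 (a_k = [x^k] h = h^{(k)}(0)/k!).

L = (-3 - 4·x)·Dx + (1 + 4·x)·Dx^2  (order 2).
h: a_k = 0, 6, 9, 1, 19/4, -159/20, 2371/120, -43487/840, 323377/2240, -25470911/60480, …
ICs: h(0) = 0, h′(0) = 6.

f: a_k = -2, -4, 4, -8, 20, -56, 168, -528, 1716, -5720, …
g: a_k = -3, -3, -3/2, -1/2, -1/8, -1/40, -1/240, -1/1680, -1/13440, -1/120960, …
Sym-product of L_f,L_g gives L₀ (≤ ord 1).
h=∫h₀ ⇒ L = L₀·Dx.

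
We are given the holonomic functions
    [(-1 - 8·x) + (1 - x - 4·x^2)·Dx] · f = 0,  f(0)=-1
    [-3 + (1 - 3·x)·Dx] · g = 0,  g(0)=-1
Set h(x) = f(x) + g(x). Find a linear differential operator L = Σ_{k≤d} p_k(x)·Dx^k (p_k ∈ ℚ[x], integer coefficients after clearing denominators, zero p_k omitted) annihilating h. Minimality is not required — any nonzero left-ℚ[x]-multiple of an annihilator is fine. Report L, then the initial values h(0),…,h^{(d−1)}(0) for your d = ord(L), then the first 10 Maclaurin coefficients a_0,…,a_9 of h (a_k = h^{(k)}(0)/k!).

f: a_k = -1, -1, -5, -9, -29, -65, -181, -441, -1165, -2929, …
g: a_k = -1, -3, -9, -27, -81, -243, -729, -2187, -6561, -19683, …
Sum ⇒ L₀ = lclm(L_f,L_g) in ℚ(x)⟨Dx⟩.
L = (6 - 72·x + 144·x^2 - 144·x^3) + (4 - 84·x^2 + 252·x^3 - 288·x^4)·Dx + (-1 + 8·x - 21·x^2 + 8·x^3 + 54·x^4 - 72·x^5)·Dx^2  (order 2).
h: a_k = -2, -4, -14, -36, -110, -308, -910, -2628, -7726, -22612, …
ICs: h(0) = -2, h′(0) = -4.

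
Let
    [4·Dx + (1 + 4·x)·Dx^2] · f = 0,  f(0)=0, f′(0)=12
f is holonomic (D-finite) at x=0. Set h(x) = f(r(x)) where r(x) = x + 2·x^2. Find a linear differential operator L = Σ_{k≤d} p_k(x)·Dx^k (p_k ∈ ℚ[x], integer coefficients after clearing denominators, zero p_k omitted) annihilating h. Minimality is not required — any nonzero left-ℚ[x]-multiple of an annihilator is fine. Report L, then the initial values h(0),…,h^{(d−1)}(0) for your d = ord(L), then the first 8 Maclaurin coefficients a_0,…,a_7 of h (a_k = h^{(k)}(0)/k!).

L = (16·x + 32·x^2)·Dx + (1 + 8·x + 24·x^2 + 32·x^3)·Dx^2  (order 2).
h: a_k = 0, 12, 0, -32, 96, -768/5, 0, 6144/7, …
ICs: h(0) = 0, h′(0) = 12.

f: a_k = 0, 12, -24, 64, -192, 3072/5, -2048, 49152/7, …
Substitute x→r, Dx→(1/r')Dx; clear ⇒ L₀.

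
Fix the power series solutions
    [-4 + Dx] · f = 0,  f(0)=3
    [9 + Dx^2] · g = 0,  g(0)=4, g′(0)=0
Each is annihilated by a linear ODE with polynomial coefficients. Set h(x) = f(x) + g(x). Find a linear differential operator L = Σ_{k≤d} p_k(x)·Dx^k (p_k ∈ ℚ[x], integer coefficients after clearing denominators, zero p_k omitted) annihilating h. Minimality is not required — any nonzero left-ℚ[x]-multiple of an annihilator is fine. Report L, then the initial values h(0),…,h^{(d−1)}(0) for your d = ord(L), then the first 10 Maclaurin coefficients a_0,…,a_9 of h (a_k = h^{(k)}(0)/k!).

L = -36 + 9·Dx - 4·Dx^2 + Dx^3  (order 3).
h: a_k = 7, 12, 6, 32, 91/2, 128/5, 781/60, 1024/105, 2653/480, 2048/945, …
ICs: h(0) = 7, h′(0) = 12, h′′(0) = 12.

f: a_k = 3, 12, 24, 32, 32, 128/5, 256/15, 1024/105, 512/105, 2048/945, …
g: a_k = 4, 0, -18, 0, 27/2, 0, -81/20, 0, 729/1120, 0, …
Sum ⇒ L₀ = lclm(L_f,L_g) in ℚ(x)⟨Dx⟩.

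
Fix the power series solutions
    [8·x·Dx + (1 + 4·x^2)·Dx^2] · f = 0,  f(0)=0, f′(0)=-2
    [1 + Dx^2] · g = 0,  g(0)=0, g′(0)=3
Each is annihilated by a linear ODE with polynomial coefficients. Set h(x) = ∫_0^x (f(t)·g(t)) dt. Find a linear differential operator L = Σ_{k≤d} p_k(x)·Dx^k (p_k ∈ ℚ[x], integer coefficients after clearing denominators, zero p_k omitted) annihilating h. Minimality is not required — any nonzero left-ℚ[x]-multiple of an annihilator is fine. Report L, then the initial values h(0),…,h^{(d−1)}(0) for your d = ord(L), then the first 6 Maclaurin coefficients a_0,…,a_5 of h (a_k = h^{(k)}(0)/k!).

f: a_k = 0, -2, 0, 8/3, 0, -32/5, …
g: a_k = 0, 3, 0, -1/2, 0, 1/40, …
h₀=f·g: eliminate ⇒ L₀, order ≤ 2·2.
h=∫h₀ ⇒ L = L₀·Dx.
L = (85 + 944·x^2 + 416·x^4 + 256·x^6 + 256·x^8)·Dx + (144·x + 704·x^3 + 768·x^5 + 1024·x^7)·Dx^2 + (90 + 992·x^2 + 576·x^4 + 512·x^6 + 512·x^8)·Dx^3 + (144·x + 704·x^3 + 768·x^5 + 1024·x^7)·Dx^4 + (5 + 48·x^2 + 160·x^4 + 256·x^6 + 256·x^8)·Dx^5  (order 5).
h: a_k = 0, 0, 0, -2, 0, 9/5, …
ICs: h(0) = 0, h′(0) = 0, h′′(0) = 0, h′′′(0) = -12, h′′′′(0) = 0.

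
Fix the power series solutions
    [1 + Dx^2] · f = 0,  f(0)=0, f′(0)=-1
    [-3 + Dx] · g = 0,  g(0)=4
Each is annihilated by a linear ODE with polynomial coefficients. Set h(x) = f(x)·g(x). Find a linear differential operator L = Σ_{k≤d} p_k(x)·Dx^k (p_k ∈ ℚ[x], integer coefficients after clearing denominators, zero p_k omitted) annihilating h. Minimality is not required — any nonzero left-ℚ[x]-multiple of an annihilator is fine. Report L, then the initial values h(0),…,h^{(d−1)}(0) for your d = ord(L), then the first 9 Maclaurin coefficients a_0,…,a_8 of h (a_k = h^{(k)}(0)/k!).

f: a_k = 0, -1, 0, 1/6, 0, -1/120, 0, 1/5040, 0, …
g: a_k = 4, 12, 18, 18, 27/2, 81/10, 81/20, 243/140, 729/1120, …
h₀=f·g: eliminate ⇒ L₀, order ≤ 2·1.
L = 10 - 6·Dx + Dx^2  (order 2).
h: a_k = 0, -4, -12, -52/3, -16, -158/15, -26/5, -614/315, -8/15, …
ICs: h(0) = 0, h′(0) = -4.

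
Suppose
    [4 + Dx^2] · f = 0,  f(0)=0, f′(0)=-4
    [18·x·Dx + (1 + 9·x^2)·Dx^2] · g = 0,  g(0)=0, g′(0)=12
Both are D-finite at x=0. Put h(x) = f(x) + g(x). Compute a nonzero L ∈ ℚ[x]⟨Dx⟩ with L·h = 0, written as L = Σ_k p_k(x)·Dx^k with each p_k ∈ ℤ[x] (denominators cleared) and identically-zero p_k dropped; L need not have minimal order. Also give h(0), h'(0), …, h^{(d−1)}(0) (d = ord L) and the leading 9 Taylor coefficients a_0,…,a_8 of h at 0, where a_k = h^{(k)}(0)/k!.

L = (-3744·x + 37584·x^3 + 11664·x^5)·Dx + (-28 + 864·x^2 + 10692·x^4 + 5832·x^6)·Dx^2 + (-936·x + 9396·x^3 + 2916·x^5)·Dx^3 + (-7 + 216·x^2 + 2673·x^4 + 1458·x^6)·Dx^4  (order 4).
h: a_k = 0, 8, 0, -100/3, 0, 2908/15, 0, -393644/315, 0, …
ICs: h(0) = 0, h′(0) = 8, h′′(0) = 0, h′′′(0) = -200.

f: a_k = 0, -4, 0, 8/3, 0, -8/15, 0, 16/315, 0, …
g: a_k = 0, 12, 0, -36, 0, 972/5, 0, -8748/7, 0, …
L₀ := lclm(L_f,L_g); ord L₀ ≤ 2+2.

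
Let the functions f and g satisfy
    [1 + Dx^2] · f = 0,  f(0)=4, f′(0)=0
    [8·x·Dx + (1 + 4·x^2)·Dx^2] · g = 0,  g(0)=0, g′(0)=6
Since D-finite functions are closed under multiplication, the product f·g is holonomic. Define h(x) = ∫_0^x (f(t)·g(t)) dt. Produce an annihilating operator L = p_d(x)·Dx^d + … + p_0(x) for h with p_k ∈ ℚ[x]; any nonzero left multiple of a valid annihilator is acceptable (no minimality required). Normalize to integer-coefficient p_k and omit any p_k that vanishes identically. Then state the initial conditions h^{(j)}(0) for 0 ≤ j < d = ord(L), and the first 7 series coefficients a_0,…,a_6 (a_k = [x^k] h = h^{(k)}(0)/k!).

f: a_k = 4, 0, -2, 0, 1/6, 0, -1/180, …
g: a_k = 0, 6, 0, -8, 0, 96/5, 0, …
Product ⇒ symmetric product L₀, ord ≤ 4.
h=∫h₀ ⇒ L = L₀·Dx.
L = (85 + 944·x^2 + 416·x^4 + 256·x^6 + 256·x^8)·Dx + (144·x + 704·x^3 + 768·x^5 + 1024·x^7)·Dx^2 + (90 + 992·x^2 + 576·x^4 + 512·x^6 + 512·x^8)·Dx^3 + (144·x + 704·x^3 + 768·x^5 + 1024·x^7)·Dx^4 + (5 + 48·x^2 + 160·x^4 + 256·x^6 + 256·x^8)·Dx^5  (order 5).
h: a_k = 0, 0, 12, 0, -11, 0, 469/30, …
ICs: h(0) = 0, h′(0) = 0, h′′(0) = 24, h′′′(0) = 0, h′′′′(0) = -264.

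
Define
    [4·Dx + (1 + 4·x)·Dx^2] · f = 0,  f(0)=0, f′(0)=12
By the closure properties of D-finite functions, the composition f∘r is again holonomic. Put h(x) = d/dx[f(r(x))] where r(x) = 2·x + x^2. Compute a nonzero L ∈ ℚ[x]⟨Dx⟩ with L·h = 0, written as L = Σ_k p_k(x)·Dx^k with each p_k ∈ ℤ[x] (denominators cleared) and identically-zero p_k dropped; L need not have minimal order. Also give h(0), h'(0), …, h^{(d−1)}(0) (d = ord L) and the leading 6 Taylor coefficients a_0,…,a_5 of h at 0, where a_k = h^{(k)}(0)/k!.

L = (7 + 8·x + 4·x^2) + (1 + 9·x + 12·x^2 + 4·x^3)·Dx  (order 1).
h: a_k = 24, -168, 1248, -9312, 69504, -518784, …
ICs: h(0) = 24.

f: a_k = 0, 12, -24, 64, -192, 3072/5, …
Change of var in L_f (x↦r) gives L₀.
Derive L from L₀ (diff closure).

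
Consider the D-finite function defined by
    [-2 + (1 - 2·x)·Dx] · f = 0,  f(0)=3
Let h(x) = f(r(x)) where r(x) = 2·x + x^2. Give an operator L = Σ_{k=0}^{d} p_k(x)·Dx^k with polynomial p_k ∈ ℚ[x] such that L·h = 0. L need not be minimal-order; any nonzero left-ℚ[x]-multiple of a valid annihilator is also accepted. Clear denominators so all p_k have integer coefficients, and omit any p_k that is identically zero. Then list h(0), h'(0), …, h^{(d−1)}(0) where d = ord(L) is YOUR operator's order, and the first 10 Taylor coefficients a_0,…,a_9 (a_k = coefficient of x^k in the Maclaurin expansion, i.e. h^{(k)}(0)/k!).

f: a_k = 3, 6, 12, 24, 48, 96, 192, 384, 768, 1536, …
h₀=f(r): pull back L_f along r ⇒ L₀.
L = (4 + 4·x) + (-1 + 4·x + 2·x^2)·Dx  (order 1).
h: a_k = 3, 12, 54, 240, 1068, 4752, 21144, 94080, 418608, 1862592, …
ICs: h(0) = 3.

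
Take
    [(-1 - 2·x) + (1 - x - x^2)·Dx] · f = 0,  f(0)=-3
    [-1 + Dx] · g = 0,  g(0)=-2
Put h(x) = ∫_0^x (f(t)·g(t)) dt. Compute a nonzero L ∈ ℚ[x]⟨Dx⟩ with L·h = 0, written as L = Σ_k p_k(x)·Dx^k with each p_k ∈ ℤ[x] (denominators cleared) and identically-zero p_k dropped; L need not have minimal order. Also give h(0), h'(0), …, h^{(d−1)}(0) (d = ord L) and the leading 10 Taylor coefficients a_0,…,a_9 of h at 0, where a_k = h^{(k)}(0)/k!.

L = (2 + x - x^2)·Dx + (-1 + x + x^2)·Dx^2  (order 2).
h: a_k = 0, 6, 6, 7, 17/2, 221/20, 893/60, 17347/840, 98221/3360, 2542969/60480, …
ICs: h(0) = 0, h′(0) = 6.

f: a_k = -3, -3, -6, -9, -15, -24, -39, -63, -102, -165, …
g: a_k = -2, -2, -1, -1/3, -1/12, -1/60, -1/360, -1/2520, -1/20160, -1/181440, …
Product ⇒ symmetric product L₀, ord ≤ 1.
Integrate: L := L₀·Dx.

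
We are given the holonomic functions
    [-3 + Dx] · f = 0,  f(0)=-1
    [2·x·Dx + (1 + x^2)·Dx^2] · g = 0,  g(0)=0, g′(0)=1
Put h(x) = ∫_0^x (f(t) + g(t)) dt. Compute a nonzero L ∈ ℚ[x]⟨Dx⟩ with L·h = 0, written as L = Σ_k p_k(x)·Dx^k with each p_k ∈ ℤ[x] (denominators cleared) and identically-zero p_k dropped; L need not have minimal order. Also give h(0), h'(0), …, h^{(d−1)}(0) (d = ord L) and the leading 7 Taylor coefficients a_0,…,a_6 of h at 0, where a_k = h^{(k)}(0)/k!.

L = (6 - 18·x - 18·x^2 - 18·x^3)·Dx^2 + (-11 - 12·x^2 - 9·x^4)·Dx^3 + (3 + 2·x + 6·x^2 + 2·x^3 + 3·x^4)·Dx^4  (order 4).
h: a_k = 0, -1, -1, -3/2, -29/24, -27/40, -73/240, …
ICs: h(0) = 0, h′(0) = -1, h′′(0) = -2, h′′′(0) = -9.

f: a_k = -1, -3, -9/2, -9/2, -27/8, -81/40, -81/80, …
g: a_k = 0, 1, 0, -1/3, 0, 1/5, 0, …
f+g: L₀ = lclm(L_f,L_g), ord ≤ 1+2.
∫: right-multiply L₀ by Dx.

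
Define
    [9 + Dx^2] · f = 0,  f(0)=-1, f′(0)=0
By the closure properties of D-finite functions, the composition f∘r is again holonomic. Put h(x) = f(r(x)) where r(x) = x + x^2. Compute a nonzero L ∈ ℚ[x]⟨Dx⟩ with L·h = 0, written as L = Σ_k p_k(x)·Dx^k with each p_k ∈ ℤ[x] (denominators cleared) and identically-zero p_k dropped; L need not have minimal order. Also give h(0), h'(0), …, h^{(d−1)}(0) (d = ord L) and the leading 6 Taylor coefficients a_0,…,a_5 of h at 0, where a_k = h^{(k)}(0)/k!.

L = (9 + 54·x + 108·x^2 + 72·x^3) - 2·Dx + (1 + 2·x)·Dx^2  (order 2).
h: a_k = -1, 0, 9/2, 9, 9/8, -27/2, …
ICs: h(0) = -1, h′(0) = 0.

f: a_k = -1, 0, 9/2, 0, -27/8, 0, …
L₀ from L_f via x↦r, Dx↦r'^{-1}Dx.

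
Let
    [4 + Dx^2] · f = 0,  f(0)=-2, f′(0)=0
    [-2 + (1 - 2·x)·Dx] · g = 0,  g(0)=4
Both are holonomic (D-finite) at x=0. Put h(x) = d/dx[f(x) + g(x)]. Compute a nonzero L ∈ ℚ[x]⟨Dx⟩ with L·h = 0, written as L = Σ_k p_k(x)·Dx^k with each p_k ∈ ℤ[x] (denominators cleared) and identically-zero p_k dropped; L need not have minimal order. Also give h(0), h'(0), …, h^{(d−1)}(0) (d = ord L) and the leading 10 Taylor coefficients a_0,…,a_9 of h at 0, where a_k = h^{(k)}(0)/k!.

L = (208 - 64·x + 64·x^2) + (-28 + 72·x - 48·x^2 + 32·x^3)·Dx + (52 - 16·x + 16·x^2)·Dx^2 + (-7 + 18·x - 12·x^2 + 8·x^3)·Dx^3  (order 3).
h: a_k = 8, 40, 96, 752/3, 640, 23056/15, 3584, 2580448/315, 18432, 116121616/2835, …
ICs: h(0) = 8, h′(0) = 40, h′′(0) = 192.

f: a_k = -2, 0, 4, 0, -4/3, 0, 8/45, 0, -4/315, 0, …
g: a_k = 4, 8, 16, 32, 64, 128, 256, 512, 1024, 2048, …
Sum ⇒ L₀ = lclm(L_f,L_g) in ℚ(x)⟨Dx⟩.
h₀' ⇒ L via d/dx closure of L₀.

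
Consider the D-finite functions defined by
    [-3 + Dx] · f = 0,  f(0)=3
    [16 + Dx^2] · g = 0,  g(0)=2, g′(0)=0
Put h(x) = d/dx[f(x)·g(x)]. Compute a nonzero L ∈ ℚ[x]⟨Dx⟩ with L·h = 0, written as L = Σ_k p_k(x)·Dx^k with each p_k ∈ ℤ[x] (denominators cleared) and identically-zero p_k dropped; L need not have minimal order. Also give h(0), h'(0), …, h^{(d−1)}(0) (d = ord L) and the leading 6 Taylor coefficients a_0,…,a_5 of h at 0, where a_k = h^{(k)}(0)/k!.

f: a_k = 3, 9, 27/2, 27/2, 81/8, 243/40, …
g: a_k = 2, 0, -16, 0, 64/3, 0, …
f·g: L₀ = L_f ⊗_s L_g, ord ≤ 1·2.
Derive L from L₀ (diff closure).
L = 25 - 6·Dx + Dx^2  (order 2).
h: a_k = 18, -42, -351, -527, -237/4, 11753/20, …
ICs: h(0) = 18, h′(0) = -42.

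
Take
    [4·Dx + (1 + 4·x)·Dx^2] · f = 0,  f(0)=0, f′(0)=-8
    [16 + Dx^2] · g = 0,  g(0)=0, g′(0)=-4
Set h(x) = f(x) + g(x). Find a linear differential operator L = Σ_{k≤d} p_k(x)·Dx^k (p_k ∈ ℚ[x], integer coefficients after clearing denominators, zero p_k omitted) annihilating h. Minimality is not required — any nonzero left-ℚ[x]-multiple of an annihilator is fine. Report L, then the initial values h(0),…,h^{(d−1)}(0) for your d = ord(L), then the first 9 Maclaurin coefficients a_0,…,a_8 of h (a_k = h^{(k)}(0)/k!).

L = (448 + 512·x + 1024·x^2)·Dx + (48 + 320·x + 768·x^2 + 1024·x^3)·Dx^2 + (28 + 32·x + 64·x^2)·Dx^3 + (3 + 20·x + 48·x^2 + 64·x^3)·Dx^4  (order 4).
h: a_k = 0, -12, 16, -32, 128, -6272/15, 4096/3, -1473536/315, 16384, …
ICs: h(0) = 0, h′(0) = -12, h′′(0) = 32, h′′′(0) = -192.

f: a_k = 0, -8, 16, -128/3, 128, -2048/5, 4096/3, -32768/7, 16384, …
g: a_k = 0, -4, 0, 32/3, 0, -128/15, 0, 1024/315, 0, …
h₀=f+g: left-lcm gives L₀, ord ≤ 4.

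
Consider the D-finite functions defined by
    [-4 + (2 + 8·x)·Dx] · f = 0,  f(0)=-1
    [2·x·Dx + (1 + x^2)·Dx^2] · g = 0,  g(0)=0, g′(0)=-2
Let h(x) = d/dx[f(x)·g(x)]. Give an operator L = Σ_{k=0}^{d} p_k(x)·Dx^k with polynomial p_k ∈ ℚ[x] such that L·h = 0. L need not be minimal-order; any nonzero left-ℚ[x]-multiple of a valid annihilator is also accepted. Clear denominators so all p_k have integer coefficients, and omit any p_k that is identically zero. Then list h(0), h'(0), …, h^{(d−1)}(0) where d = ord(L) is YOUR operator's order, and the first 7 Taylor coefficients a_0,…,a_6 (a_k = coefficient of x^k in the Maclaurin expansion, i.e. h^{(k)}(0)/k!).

L = (-10 + 40·x + 98·x^2 - 24·x^3 - 12·x^4) + (13 + 66·x + 117·x^2 + 226·x^3 - 84·x^4 - 48·x^5)·Dx + (3 + 23·x + 42·x^2 - x^3 + 23·x^4 - 24·x^5 - 16·x^6)·Dx^2  (order 2).
h: a_k = 2, 8, -14, 80/3, -274/3, 1624/5, -17054/15, …
ICs: h(0) = 2, h′(0) = 8.

f: a_k = -1, -2, 2, -4, 10, -28, 84, …
g: a_k = 0, -2, 0, 2/3, 0, -2/5, 0, …
Sym-product of L_f,L_g gives L₀ (≤ ord 2).
Differentiate: ansatz ord ≤ ord L₀ ⇒ L.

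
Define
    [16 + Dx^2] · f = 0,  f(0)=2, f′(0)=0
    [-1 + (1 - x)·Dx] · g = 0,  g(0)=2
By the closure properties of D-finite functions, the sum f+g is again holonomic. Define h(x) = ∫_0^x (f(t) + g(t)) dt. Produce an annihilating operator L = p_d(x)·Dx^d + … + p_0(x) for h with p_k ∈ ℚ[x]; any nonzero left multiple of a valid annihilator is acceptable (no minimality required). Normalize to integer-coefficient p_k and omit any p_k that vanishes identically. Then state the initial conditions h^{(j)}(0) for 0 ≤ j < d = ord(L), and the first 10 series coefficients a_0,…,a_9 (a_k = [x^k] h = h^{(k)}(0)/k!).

L = (-176 + 256·x - 128·x^2)·Dx + (144 - 400·x + 384·x^2 - 128·x^3)·Dx^2 + (-11 + 16·x - 8·x^2)·Dx^3 + (9 - 25·x + 24·x^2 - 8·x^3)·Dx^4  (order 4).
h: a_k = 0, 4, 1, -14/3, 1/2, 14/3, 1/3, -422/315, 1/4, 1654/2835, …
ICs: h(0) = 0, h′(0) = 4, h′′(0) = 2, h′′′(0) = -28.

f: a_k = 2, 0, -16, 0, 64/3, 0, -512/45, 0, 1024/315, 0, …
g: a_k = 2, 2, 2, 2, 2, 2, 2, 2, 2, 2, …
h₀=f+g: left-lcm gives L₀, ord ≤ 3.
h=∫₀ˣh₀: take L = L₀·Dx.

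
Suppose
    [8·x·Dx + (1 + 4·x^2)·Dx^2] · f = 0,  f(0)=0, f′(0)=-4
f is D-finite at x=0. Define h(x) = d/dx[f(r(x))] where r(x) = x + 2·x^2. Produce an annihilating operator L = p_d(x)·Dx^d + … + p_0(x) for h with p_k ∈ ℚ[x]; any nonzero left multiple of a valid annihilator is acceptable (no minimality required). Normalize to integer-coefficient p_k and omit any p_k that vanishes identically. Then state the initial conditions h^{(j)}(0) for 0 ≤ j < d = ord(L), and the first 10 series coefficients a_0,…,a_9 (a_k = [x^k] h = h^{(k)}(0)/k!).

f: a_k = 0, -4, 0, 16/3, 0, -64/5, 0, 256/7, 0, -1024/9, …
h₀=f(r): pull back L_f along r ⇒ L₀.
h=h₀': d/dx-closure on L₀ ⇒ L.
L = (-4 + 8·x + 64·x^2 + 192·x^3 + 192·x^4) + (1 + 4·x + 4·x^2 + 32·x^3 + 80·x^4 + 64·x^5)·Dx  (order 1).
h: a_k = -4, -16, 16, 128, 256, -512, -3328, -4096, 17408, 77824, …
ICs: h(0) = -4.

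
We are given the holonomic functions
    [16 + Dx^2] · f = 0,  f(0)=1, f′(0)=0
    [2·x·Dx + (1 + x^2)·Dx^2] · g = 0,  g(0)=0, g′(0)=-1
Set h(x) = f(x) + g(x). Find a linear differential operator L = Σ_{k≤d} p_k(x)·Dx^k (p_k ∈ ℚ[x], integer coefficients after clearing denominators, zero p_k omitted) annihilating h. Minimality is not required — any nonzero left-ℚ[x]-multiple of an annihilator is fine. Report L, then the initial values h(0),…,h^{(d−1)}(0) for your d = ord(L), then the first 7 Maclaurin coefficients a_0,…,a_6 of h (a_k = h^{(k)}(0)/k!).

f: a_k = 1, 0, -8, 0, 32/3, 0, -256/45, …
g: a_k = 0, -1, 0, 1/3, 0, -1/5, 0, …
f+g: L₀ = lclm(L_f,L_g), ord ≤ 2+2.
L = (64·x + 704·x^3 + 256·x^5)·Dx + (112 + 416·x^2 + 432·x^4 + 128·x^6)·Dx^2 + (4·x + 44·x^3 + 16·x^5)·Dx^3 + (7 + 26·x^2 + 27·x^4 + 8·x^6)·Dx^4  (order 4).
h: a_k = 1, -1, -8, 1/3, 32/3, -1/5, -256/45, …
ICs: h(0) = 1, h′(0) = -1, h′′(0) = -16, h′′′(0) = 2.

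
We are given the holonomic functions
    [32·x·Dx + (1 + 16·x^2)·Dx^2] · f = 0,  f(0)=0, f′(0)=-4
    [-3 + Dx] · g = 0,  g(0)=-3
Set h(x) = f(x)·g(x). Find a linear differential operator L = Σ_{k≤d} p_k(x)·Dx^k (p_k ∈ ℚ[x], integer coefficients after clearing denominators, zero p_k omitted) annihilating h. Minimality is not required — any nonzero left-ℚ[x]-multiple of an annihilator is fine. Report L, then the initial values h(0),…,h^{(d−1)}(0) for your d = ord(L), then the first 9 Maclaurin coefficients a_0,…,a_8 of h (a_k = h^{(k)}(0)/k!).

f: a_k = 0, -4, 0, 64/3, 0, -1024/5, 0, 16384/7, 0, …
g: a_k = -3, -9, -27/2, -27/2, -81/8, -243/40, -243/80, -729/560, -2187/4480, …
Sym-product of L_f,L_g gives L₀ (≤ ord 2).
L = (9 - 96·x + 144·x^2) + (-6 + 32·x - 96·x^2)·Dx + (1 + 16·x^2)·Dx^2  (order 2).
h: a_k = 0, 12, 36, -10, -138, 3669/10, 3159/2, -624507/140, -2579463/140, …
ICs: h(0) = 0, h′(0) = 12.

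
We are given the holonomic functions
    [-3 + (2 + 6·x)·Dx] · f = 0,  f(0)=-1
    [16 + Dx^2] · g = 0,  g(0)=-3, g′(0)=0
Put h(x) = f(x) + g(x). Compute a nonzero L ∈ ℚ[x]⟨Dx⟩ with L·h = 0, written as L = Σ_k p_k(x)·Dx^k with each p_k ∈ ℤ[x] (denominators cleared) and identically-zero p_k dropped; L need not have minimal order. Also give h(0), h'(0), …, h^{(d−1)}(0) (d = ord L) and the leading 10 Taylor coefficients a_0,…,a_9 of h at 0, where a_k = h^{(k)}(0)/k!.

L = (-4368 - 18432·x - 27648·x^2) + (1760 + 17568·x + 55296·x^2 + 55296·x^3)·Dx + (-273 - 1152·x - 1728·x^2)·Dx^2 + (110 + 1098·x + 3456·x^2 + 3456·x^3)·Dx^3  (order 3).
h: a_k = -4, -3/2, 201/8, -27/16, -3691/128, -1701/256, 491779/15360, -72171/2048, 278763029/3440640, -14073345/65536, …
ICs: h(0) = -4, h′(0) = -3/2, h′′(0) = 201/4.

f: a_k = -1, -3/2, 9/8, -27/16, 405/128, -1701/256, 15309/1024, -72171/2048, 2814669/32768, -14073345/65536, …
g: a_k = -3, 0, 24, 0, -32, 0, 256/15, 0, -512/105, 0, …
h₀=f+g: left-lcm gives L₀, ord ≤ 3.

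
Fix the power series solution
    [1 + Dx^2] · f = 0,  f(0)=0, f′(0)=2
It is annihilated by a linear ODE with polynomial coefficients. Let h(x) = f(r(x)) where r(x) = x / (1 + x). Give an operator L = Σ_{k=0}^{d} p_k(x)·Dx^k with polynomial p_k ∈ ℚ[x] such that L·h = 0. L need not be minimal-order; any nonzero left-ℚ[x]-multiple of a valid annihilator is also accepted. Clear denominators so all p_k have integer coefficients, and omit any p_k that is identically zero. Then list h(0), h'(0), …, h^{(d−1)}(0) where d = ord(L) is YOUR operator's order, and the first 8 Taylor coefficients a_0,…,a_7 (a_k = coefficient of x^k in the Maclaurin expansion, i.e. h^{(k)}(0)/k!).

L = 1 + (2 + 6·x + 6·x^2 + 2·x^3)·Dx + (1 + 4·x + 6·x^2 + 4·x^3 + x^4)·Dx^2  (order 2).
h: a_k = 0, 2, -2, 5/3, -1, 1/60, 5/4, -6931/2520, …
ICs: h(0) = 0, h′(0) = 2.

f: a_k = 0, 2, 0, -1/3, 0, 1/60, 0, -1/2520, …
Substitute x→r, Dx→(1/r')Dx; clear ⇒ L₀.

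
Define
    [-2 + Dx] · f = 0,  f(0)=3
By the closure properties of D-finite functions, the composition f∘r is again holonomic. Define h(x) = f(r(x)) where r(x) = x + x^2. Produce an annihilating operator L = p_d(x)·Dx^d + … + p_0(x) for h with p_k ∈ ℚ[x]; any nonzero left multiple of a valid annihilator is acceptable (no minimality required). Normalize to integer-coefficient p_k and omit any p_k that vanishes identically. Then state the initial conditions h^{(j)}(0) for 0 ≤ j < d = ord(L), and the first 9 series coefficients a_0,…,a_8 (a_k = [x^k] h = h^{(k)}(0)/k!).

L = (-2 - 4·x) + Dx  (order 1).
h: a_k = 3, 6, 12, 16, 20, 104/5, 304/15, 1856/105, 1528/105, …
ICs: h(0) = 3.

f: a_k = 3, 6, 6, 4, 2, 4/5, 4/15, 8/105, 2/105, …
Change of var in L_f (x↦r) gives L₀.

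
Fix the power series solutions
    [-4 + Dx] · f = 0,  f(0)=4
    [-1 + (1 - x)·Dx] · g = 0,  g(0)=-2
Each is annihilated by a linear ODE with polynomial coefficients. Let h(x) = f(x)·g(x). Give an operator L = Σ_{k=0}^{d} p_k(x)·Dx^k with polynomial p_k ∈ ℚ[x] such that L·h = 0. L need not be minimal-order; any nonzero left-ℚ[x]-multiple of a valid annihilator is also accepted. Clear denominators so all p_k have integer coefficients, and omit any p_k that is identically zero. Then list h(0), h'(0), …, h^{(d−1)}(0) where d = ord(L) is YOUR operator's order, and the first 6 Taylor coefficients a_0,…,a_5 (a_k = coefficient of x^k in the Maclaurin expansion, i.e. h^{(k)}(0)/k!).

f: a_k = 4, 16, 32, 128/3, 128/3, 512/15, …
g: a_k = -2, -2, -2, -2, -2, -2, …
L₀ := L_f ⊗_s L_g (sym. prod.), ord ≤ 1.
L = (5 - 4·x) + (-1 + x)·Dx  (order 1).
h: a_k = -8, -40, -104, -568/3, -824/3, -5144/15, …
ICs: h(0) = -8.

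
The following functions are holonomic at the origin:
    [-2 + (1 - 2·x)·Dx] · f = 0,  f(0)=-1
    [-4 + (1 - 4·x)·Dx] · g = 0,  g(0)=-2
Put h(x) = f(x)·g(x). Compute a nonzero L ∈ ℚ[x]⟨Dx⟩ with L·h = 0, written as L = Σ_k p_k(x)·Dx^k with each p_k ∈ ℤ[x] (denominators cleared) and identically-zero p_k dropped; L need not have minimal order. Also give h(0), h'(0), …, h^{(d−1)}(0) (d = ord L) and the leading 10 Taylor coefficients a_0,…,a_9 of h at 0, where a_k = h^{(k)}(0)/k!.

f: a_k = -1, -2, -4, -8, -16, -32, -64, -128, -256, -512, …
g: a_k = -2, -8, -32, -128, -512, -2048, -8192, -32768, -131072, -524288, …
f·g: L₀ = L_f ⊗_s L_g, ord ≤ 1·1.
L = (-6 + 16·x) + (1 - 6·x + 8·x^2)·Dx  (order 1).
h: a_k = 2, 12, 56, 240, 992, 4032, 16256, 65280, 261632, 1047552, …
ICs: h(0) = 2.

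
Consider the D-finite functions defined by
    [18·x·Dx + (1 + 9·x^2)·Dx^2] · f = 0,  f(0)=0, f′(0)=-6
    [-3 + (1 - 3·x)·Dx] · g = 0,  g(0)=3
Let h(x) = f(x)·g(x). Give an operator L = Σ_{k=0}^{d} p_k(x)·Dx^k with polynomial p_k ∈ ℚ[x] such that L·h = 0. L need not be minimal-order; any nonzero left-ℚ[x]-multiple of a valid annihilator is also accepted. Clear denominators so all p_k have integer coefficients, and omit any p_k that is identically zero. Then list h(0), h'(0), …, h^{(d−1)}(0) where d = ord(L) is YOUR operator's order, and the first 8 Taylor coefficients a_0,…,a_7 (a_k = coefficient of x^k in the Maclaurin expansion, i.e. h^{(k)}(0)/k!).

f: a_k = 0, -6, 0, 18, 0, -486/5, 0, 4374/7, …
g: a_k = 3, 9, 27, 81, 243, 729, 2187, 6561, …
Product ⇒ symmetric product L₀, ord ≤ 2.
L = 54·x + (6 - 18·x + 108·x^2)·Dx + (-1 + 3·x - 9·x^2 + 27·x^3)·Dx^2  (order 2).
h: a_k = 0, -18, -54, -108, -324, -6318/5, -18954/5, -332424/35, …
ICs: h(0) = 0, h′(0) = -18.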